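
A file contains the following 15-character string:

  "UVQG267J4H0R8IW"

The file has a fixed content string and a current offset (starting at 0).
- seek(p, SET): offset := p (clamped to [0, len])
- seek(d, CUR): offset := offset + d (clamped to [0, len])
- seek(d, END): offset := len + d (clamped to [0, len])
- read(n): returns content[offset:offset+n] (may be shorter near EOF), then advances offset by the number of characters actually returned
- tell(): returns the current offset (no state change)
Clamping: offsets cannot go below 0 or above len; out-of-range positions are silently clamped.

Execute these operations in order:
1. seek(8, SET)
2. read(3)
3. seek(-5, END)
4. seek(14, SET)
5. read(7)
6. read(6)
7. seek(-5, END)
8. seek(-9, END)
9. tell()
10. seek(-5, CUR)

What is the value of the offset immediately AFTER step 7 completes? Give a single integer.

Answer: 10

Derivation:
After 1 (seek(8, SET)): offset=8
After 2 (read(3)): returned '4H0', offset=11
After 3 (seek(-5, END)): offset=10
After 4 (seek(14, SET)): offset=14
After 5 (read(7)): returned 'W', offset=15
After 6 (read(6)): returned '', offset=15
After 7 (seek(-5, END)): offset=10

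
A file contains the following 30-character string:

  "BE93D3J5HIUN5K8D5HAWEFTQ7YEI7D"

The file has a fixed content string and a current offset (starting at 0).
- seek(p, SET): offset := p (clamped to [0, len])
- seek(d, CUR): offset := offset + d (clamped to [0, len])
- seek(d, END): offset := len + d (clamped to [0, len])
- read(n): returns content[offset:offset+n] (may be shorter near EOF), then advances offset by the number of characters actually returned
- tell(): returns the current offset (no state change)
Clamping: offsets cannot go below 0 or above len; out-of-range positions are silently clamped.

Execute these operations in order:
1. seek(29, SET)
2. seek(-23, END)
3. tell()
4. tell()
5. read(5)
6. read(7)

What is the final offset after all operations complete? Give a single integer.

Answer: 19

Derivation:
After 1 (seek(29, SET)): offset=29
After 2 (seek(-23, END)): offset=7
After 3 (tell()): offset=7
After 4 (tell()): offset=7
After 5 (read(5)): returned '5HIUN', offset=12
After 6 (read(7)): returned '5K8D5HA', offset=19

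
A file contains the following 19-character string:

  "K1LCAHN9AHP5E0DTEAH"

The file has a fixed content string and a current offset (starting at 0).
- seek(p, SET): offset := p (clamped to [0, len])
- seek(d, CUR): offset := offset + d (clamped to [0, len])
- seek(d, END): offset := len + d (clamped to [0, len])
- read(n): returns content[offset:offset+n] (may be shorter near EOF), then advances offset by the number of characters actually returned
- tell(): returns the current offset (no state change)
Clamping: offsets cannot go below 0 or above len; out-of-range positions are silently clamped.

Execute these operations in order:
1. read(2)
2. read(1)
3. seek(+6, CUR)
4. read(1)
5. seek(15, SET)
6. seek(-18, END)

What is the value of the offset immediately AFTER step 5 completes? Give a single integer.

After 1 (read(2)): returned 'K1', offset=2
After 2 (read(1)): returned 'L', offset=3
After 3 (seek(+6, CUR)): offset=9
After 4 (read(1)): returned 'H', offset=10
After 5 (seek(15, SET)): offset=15

Answer: 15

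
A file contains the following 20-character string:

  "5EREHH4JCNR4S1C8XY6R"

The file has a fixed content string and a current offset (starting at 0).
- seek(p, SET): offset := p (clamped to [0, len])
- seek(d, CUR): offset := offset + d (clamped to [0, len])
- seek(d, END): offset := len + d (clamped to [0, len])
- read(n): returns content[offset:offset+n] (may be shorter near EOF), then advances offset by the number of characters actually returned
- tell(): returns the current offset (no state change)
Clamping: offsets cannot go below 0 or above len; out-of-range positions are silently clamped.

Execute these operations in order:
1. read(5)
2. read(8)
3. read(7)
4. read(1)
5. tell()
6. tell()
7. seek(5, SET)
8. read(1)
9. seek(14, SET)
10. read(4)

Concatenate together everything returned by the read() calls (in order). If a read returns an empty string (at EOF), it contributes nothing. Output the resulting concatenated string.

After 1 (read(5)): returned '5EREH', offset=5
After 2 (read(8)): returned 'H4JCNR4S', offset=13
After 3 (read(7)): returned '1C8XY6R', offset=20
After 4 (read(1)): returned '', offset=20
After 5 (tell()): offset=20
After 6 (tell()): offset=20
After 7 (seek(5, SET)): offset=5
After 8 (read(1)): returned 'H', offset=6
After 9 (seek(14, SET)): offset=14
After 10 (read(4)): returned 'C8XY', offset=18

Answer: 5EREHH4JCNR4S1C8XY6RHC8XY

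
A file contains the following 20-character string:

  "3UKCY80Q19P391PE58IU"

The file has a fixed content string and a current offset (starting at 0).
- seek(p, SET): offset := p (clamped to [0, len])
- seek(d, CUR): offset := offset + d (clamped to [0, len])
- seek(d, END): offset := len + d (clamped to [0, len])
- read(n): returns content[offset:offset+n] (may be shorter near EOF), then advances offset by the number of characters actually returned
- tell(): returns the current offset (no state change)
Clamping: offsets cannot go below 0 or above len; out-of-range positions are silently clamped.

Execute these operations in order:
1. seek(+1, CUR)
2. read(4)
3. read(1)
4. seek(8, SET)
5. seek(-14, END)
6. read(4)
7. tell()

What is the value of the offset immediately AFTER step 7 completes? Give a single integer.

Answer: 10

Derivation:
After 1 (seek(+1, CUR)): offset=1
After 2 (read(4)): returned 'UKCY', offset=5
After 3 (read(1)): returned '8', offset=6
After 4 (seek(8, SET)): offset=8
After 5 (seek(-14, END)): offset=6
After 6 (read(4)): returned '0Q19', offset=10
After 7 (tell()): offset=10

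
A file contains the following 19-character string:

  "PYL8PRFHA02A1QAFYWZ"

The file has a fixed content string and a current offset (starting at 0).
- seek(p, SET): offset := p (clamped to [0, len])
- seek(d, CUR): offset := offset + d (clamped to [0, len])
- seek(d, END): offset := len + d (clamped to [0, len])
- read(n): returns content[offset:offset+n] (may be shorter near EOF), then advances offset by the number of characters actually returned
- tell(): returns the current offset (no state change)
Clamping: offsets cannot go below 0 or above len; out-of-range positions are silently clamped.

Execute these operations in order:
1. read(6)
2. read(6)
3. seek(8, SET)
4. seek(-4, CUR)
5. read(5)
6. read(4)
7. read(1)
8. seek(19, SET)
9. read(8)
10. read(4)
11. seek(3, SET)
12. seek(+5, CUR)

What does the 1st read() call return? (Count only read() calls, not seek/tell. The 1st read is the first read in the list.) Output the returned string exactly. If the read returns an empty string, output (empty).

After 1 (read(6)): returned 'PYL8PR', offset=6
After 2 (read(6)): returned 'FHA02A', offset=12
After 3 (seek(8, SET)): offset=8
After 4 (seek(-4, CUR)): offset=4
After 5 (read(5)): returned 'PRFHA', offset=9
After 6 (read(4)): returned '02A1', offset=13
After 7 (read(1)): returned 'Q', offset=14
After 8 (seek(19, SET)): offset=19
After 9 (read(8)): returned '', offset=19
After 10 (read(4)): returned '', offset=19
After 11 (seek(3, SET)): offset=3
After 12 (seek(+5, CUR)): offset=8

Answer: PYL8PR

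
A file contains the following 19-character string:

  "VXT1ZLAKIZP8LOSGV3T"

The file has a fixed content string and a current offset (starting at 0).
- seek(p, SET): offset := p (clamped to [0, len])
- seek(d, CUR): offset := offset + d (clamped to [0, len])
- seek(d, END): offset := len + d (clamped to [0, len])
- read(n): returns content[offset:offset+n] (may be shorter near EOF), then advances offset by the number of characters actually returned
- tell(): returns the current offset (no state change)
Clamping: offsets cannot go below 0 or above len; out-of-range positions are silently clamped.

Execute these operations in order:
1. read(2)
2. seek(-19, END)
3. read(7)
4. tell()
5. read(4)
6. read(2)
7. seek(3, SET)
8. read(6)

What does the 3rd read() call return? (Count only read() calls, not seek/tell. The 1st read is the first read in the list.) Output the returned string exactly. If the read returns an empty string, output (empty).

After 1 (read(2)): returned 'VX', offset=2
After 2 (seek(-19, END)): offset=0
After 3 (read(7)): returned 'VXT1ZLA', offset=7
After 4 (tell()): offset=7
After 5 (read(4)): returned 'KIZP', offset=11
After 6 (read(2)): returned '8L', offset=13
After 7 (seek(3, SET)): offset=3
After 8 (read(6)): returned '1ZLAKI', offset=9

Answer: KIZP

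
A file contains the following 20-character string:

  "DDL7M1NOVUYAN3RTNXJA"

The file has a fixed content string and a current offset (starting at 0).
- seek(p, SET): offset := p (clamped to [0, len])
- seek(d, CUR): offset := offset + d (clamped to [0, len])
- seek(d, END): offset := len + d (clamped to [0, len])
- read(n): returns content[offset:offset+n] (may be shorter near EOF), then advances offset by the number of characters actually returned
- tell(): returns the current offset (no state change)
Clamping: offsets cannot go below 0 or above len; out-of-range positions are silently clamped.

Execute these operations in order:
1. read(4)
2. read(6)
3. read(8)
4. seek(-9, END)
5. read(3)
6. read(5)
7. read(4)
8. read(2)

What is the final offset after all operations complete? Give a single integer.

After 1 (read(4)): returned 'DDL7', offset=4
After 2 (read(6)): returned 'M1NOVU', offset=10
After 3 (read(8)): returned 'YAN3RTNX', offset=18
After 4 (seek(-9, END)): offset=11
After 5 (read(3)): returned 'AN3', offset=14
After 6 (read(5)): returned 'RTNXJ', offset=19
After 7 (read(4)): returned 'A', offset=20
After 8 (read(2)): returned '', offset=20

Answer: 20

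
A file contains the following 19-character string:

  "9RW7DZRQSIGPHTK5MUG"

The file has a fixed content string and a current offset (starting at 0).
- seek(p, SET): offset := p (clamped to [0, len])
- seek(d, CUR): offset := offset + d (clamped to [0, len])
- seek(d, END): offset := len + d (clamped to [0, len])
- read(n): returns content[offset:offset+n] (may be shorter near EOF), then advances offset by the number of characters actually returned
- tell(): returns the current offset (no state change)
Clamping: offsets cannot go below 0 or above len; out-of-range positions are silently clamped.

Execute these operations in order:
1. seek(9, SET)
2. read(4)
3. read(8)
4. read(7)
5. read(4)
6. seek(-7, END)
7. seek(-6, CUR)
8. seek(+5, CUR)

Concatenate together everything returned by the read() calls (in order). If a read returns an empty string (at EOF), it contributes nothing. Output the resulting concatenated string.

Answer: IGPHTK5MUG

Derivation:
After 1 (seek(9, SET)): offset=9
After 2 (read(4)): returned 'IGPH', offset=13
After 3 (read(8)): returned 'TK5MUG', offset=19
After 4 (read(7)): returned '', offset=19
After 5 (read(4)): returned '', offset=19
After 6 (seek(-7, END)): offset=12
After 7 (seek(-6, CUR)): offset=6
After 8 (seek(+5, CUR)): offset=11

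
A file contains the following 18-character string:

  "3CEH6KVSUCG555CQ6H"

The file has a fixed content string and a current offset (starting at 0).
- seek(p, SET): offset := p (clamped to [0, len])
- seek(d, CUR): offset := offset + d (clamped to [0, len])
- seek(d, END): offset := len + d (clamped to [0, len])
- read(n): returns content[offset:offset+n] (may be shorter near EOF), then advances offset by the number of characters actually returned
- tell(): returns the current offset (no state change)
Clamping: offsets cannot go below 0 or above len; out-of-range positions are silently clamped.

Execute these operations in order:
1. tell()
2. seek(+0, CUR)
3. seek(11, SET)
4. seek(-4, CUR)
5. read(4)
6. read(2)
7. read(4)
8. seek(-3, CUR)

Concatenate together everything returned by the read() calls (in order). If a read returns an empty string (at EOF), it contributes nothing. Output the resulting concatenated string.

Answer: SUCG555CQ6

Derivation:
After 1 (tell()): offset=0
After 2 (seek(+0, CUR)): offset=0
After 3 (seek(11, SET)): offset=11
After 4 (seek(-4, CUR)): offset=7
After 5 (read(4)): returned 'SUCG', offset=11
After 6 (read(2)): returned '55', offset=13
After 7 (read(4)): returned '5CQ6', offset=17
After 8 (seek(-3, CUR)): offset=14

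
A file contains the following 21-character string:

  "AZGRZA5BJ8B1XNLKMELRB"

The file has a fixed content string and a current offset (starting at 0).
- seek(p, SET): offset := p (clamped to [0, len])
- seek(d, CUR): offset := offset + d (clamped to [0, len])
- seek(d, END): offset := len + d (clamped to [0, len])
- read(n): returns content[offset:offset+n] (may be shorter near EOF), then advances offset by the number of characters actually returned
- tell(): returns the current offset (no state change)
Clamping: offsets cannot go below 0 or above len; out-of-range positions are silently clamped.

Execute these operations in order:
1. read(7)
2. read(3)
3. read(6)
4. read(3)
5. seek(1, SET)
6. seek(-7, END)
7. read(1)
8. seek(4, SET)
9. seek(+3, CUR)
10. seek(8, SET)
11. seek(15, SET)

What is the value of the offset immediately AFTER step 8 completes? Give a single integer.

After 1 (read(7)): returned 'AZGRZA5', offset=7
After 2 (read(3)): returned 'BJ8', offset=10
After 3 (read(6)): returned 'B1XNLK', offset=16
After 4 (read(3)): returned 'MEL', offset=19
After 5 (seek(1, SET)): offset=1
After 6 (seek(-7, END)): offset=14
After 7 (read(1)): returned 'L', offset=15
After 8 (seek(4, SET)): offset=4

Answer: 4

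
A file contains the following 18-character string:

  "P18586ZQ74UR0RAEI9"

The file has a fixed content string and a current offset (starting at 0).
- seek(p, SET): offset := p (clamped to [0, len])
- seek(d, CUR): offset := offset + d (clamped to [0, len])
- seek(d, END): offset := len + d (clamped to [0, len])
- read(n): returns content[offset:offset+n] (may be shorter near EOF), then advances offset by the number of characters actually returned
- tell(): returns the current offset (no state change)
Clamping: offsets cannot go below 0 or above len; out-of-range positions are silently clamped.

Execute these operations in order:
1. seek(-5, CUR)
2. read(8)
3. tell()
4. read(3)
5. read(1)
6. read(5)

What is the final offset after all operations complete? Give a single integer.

After 1 (seek(-5, CUR)): offset=0
After 2 (read(8)): returned 'P18586ZQ', offset=8
After 3 (tell()): offset=8
After 4 (read(3)): returned '74U', offset=11
After 5 (read(1)): returned 'R', offset=12
After 6 (read(5)): returned '0RAEI', offset=17

Answer: 17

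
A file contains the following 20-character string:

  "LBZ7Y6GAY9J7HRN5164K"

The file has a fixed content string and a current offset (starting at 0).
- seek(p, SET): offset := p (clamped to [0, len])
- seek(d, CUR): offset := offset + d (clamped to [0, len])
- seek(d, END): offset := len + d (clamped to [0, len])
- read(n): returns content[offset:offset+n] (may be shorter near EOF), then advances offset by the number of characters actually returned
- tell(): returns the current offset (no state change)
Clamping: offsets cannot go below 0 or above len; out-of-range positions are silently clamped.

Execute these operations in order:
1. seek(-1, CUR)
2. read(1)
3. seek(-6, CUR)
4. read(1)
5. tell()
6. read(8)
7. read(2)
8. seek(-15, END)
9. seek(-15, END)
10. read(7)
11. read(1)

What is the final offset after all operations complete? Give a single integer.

After 1 (seek(-1, CUR)): offset=0
After 2 (read(1)): returned 'L', offset=1
After 3 (seek(-6, CUR)): offset=0
After 4 (read(1)): returned 'L', offset=1
After 5 (tell()): offset=1
After 6 (read(8)): returned 'BZ7Y6GAY', offset=9
After 7 (read(2)): returned '9J', offset=11
After 8 (seek(-15, END)): offset=5
After 9 (seek(-15, END)): offset=5
After 10 (read(7)): returned '6GAY9J7', offset=12
After 11 (read(1)): returned 'H', offset=13

Answer: 13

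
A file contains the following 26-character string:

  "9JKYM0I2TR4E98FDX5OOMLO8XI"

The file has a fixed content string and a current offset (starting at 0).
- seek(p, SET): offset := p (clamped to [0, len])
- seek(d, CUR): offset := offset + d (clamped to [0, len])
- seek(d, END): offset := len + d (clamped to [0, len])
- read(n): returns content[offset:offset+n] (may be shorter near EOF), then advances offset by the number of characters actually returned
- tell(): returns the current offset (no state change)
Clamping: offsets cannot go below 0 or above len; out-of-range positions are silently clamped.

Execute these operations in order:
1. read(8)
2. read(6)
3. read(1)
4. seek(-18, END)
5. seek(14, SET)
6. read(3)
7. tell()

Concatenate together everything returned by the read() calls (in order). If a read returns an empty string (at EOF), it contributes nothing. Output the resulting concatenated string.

After 1 (read(8)): returned '9JKYM0I2', offset=8
After 2 (read(6)): returned 'TR4E98', offset=14
After 3 (read(1)): returned 'F', offset=15
After 4 (seek(-18, END)): offset=8
After 5 (seek(14, SET)): offset=14
After 6 (read(3)): returned 'FDX', offset=17
After 7 (tell()): offset=17

Answer: 9JKYM0I2TR4E98FFDX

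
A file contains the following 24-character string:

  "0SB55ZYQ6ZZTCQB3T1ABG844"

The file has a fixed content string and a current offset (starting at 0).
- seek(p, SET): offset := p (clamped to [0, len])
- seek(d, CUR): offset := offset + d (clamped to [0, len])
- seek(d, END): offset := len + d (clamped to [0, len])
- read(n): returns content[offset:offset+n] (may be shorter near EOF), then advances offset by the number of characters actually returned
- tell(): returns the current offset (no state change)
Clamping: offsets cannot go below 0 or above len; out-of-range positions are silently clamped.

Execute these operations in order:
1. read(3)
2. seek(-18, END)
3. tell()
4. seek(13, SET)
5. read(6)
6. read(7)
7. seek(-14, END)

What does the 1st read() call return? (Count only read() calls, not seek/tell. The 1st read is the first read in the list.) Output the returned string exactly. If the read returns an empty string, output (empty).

Answer: 0SB

Derivation:
After 1 (read(3)): returned '0SB', offset=3
After 2 (seek(-18, END)): offset=6
After 3 (tell()): offset=6
After 4 (seek(13, SET)): offset=13
After 5 (read(6)): returned 'QB3T1A', offset=19
After 6 (read(7)): returned 'BG844', offset=24
After 7 (seek(-14, END)): offset=10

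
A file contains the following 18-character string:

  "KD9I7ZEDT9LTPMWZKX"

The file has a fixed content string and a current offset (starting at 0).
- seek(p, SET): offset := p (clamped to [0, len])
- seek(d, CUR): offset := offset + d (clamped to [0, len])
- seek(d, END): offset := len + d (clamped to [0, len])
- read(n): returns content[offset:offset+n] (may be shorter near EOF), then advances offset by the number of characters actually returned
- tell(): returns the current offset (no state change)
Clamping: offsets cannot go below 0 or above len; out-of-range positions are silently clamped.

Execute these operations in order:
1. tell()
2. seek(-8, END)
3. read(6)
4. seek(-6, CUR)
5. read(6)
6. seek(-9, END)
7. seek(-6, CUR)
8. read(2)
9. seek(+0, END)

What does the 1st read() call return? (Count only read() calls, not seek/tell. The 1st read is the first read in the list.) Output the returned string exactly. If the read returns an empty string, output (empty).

Answer: LTPMWZ

Derivation:
After 1 (tell()): offset=0
After 2 (seek(-8, END)): offset=10
After 3 (read(6)): returned 'LTPMWZ', offset=16
After 4 (seek(-6, CUR)): offset=10
After 5 (read(6)): returned 'LTPMWZ', offset=16
After 6 (seek(-9, END)): offset=9
After 7 (seek(-6, CUR)): offset=3
After 8 (read(2)): returned 'I7', offset=5
After 9 (seek(+0, END)): offset=18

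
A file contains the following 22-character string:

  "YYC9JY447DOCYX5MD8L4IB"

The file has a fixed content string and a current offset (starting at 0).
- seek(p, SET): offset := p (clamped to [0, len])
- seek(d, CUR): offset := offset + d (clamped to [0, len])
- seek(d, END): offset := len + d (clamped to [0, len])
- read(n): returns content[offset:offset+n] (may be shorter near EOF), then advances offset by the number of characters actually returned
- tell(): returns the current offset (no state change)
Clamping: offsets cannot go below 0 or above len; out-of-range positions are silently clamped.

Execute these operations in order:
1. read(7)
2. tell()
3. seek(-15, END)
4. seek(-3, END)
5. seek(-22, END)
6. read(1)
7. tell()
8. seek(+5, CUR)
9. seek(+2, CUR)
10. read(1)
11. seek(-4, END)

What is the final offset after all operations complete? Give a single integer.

After 1 (read(7)): returned 'YYC9JY4', offset=7
After 2 (tell()): offset=7
After 3 (seek(-15, END)): offset=7
After 4 (seek(-3, END)): offset=19
After 5 (seek(-22, END)): offset=0
After 6 (read(1)): returned 'Y', offset=1
After 7 (tell()): offset=1
After 8 (seek(+5, CUR)): offset=6
After 9 (seek(+2, CUR)): offset=8
After 10 (read(1)): returned '7', offset=9
After 11 (seek(-4, END)): offset=18

Answer: 18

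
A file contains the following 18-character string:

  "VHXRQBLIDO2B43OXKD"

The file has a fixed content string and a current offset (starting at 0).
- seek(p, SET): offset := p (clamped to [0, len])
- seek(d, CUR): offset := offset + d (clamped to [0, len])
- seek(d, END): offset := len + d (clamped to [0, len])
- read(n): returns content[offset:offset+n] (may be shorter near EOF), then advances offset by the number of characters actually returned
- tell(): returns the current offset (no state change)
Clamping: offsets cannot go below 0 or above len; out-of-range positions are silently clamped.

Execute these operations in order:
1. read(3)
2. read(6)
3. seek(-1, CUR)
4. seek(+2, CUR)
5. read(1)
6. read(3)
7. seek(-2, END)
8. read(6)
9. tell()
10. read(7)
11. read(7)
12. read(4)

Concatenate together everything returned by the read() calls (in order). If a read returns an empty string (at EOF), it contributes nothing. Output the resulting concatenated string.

Answer: VHXRQBLID2B43KD

Derivation:
After 1 (read(3)): returned 'VHX', offset=3
After 2 (read(6)): returned 'RQBLID', offset=9
After 3 (seek(-1, CUR)): offset=8
After 4 (seek(+2, CUR)): offset=10
After 5 (read(1)): returned '2', offset=11
After 6 (read(3)): returned 'B43', offset=14
After 7 (seek(-2, END)): offset=16
After 8 (read(6)): returned 'KD', offset=18
After 9 (tell()): offset=18
After 10 (read(7)): returned '', offset=18
After 11 (read(7)): returned '', offset=18
After 12 (read(4)): returned '', offset=18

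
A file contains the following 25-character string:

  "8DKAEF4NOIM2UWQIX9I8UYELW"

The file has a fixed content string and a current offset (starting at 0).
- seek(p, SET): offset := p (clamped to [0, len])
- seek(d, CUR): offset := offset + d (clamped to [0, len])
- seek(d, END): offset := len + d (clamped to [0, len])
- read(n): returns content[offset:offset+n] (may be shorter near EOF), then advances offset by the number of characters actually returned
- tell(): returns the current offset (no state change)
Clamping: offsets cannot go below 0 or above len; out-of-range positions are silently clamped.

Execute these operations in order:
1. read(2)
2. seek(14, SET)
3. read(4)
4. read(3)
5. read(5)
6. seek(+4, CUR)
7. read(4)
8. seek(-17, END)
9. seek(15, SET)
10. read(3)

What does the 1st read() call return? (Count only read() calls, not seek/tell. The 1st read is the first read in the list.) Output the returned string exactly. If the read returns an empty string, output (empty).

After 1 (read(2)): returned '8D', offset=2
After 2 (seek(14, SET)): offset=14
After 3 (read(4)): returned 'QIX9', offset=18
After 4 (read(3)): returned 'I8U', offset=21
After 5 (read(5)): returned 'YELW', offset=25
After 6 (seek(+4, CUR)): offset=25
After 7 (read(4)): returned '', offset=25
After 8 (seek(-17, END)): offset=8
After 9 (seek(15, SET)): offset=15
After 10 (read(3)): returned 'IX9', offset=18

Answer: 8D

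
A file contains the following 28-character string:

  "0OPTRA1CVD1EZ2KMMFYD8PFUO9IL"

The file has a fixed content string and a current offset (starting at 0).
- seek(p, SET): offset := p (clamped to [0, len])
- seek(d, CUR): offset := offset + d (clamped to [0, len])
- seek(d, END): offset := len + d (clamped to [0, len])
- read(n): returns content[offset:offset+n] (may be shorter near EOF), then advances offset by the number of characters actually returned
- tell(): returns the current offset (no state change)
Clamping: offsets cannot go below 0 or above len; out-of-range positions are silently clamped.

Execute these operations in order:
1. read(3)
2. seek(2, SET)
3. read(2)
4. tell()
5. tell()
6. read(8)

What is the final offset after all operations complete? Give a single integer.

After 1 (read(3)): returned '0OP', offset=3
After 2 (seek(2, SET)): offset=2
After 3 (read(2)): returned 'PT', offset=4
After 4 (tell()): offset=4
After 5 (tell()): offset=4
After 6 (read(8)): returned 'RA1CVD1E', offset=12

Answer: 12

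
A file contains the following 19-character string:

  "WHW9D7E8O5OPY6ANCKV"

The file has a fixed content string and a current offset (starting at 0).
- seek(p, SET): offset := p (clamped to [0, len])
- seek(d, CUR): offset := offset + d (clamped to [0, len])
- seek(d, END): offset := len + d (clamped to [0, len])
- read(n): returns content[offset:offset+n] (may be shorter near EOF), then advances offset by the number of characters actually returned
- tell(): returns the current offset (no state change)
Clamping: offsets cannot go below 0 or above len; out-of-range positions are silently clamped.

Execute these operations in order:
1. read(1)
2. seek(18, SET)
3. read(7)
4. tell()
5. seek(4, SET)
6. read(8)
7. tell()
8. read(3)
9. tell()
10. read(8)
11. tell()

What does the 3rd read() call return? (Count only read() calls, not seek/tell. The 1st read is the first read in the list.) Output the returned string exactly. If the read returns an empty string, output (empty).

After 1 (read(1)): returned 'W', offset=1
After 2 (seek(18, SET)): offset=18
After 3 (read(7)): returned 'V', offset=19
After 4 (tell()): offset=19
After 5 (seek(4, SET)): offset=4
After 6 (read(8)): returned 'D7E8O5OP', offset=12
After 7 (tell()): offset=12
After 8 (read(3)): returned 'Y6A', offset=15
After 9 (tell()): offset=15
After 10 (read(8)): returned 'NCKV', offset=19
After 11 (tell()): offset=19

Answer: D7E8O5OP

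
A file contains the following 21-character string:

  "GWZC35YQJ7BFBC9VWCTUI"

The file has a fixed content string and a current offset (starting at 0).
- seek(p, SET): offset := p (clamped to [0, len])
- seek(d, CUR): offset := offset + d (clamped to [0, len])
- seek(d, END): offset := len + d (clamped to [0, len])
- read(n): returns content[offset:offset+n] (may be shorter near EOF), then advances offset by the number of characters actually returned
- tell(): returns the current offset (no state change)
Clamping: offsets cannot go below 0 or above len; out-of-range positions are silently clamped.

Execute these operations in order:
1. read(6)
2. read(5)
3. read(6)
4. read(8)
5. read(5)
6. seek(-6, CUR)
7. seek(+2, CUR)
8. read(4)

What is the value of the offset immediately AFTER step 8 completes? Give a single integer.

After 1 (read(6)): returned 'GWZC35', offset=6
After 2 (read(5)): returned 'YQJ7B', offset=11
After 3 (read(6)): returned 'FBC9VW', offset=17
After 4 (read(8)): returned 'CTUI', offset=21
After 5 (read(5)): returned '', offset=21
After 6 (seek(-6, CUR)): offset=15
After 7 (seek(+2, CUR)): offset=17
After 8 (read(4)): returned 'CTUI', offset=21

Answer: 21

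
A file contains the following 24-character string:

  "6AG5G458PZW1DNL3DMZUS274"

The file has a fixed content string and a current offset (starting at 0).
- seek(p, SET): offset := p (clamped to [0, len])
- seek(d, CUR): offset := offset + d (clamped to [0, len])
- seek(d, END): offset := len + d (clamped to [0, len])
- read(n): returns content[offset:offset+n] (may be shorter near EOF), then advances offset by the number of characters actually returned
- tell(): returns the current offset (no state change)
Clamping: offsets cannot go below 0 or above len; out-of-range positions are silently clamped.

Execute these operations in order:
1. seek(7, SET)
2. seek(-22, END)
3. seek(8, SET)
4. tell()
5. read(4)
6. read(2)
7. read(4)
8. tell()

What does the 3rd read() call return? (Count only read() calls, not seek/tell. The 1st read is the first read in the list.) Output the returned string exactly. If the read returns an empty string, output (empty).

Answer: L3DM

Derivation:
After 1 (seek(7, SET)): offset=7
After 2 (seek(-22, END)): offset=2
After 3 (seek(8, SET)): offset=8
After 4 (tell()): offset=8
After 5 (read(4)): returned 'PZW1', offset=12
After 6 (read(2)): returned 'DN', offset=14
After 7 (read(4)): returned 'L3DM', offset=18
After 8 (tell()): offset=18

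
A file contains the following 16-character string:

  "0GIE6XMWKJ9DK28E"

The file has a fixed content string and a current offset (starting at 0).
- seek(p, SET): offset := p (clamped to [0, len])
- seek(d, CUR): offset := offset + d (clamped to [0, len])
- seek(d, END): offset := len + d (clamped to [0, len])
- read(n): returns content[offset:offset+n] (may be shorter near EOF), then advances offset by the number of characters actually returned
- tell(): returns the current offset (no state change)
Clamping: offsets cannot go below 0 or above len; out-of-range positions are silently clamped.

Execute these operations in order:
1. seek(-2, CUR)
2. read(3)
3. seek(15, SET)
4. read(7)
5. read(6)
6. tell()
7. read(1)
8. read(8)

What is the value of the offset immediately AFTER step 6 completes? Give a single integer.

Answer: 16

Derivation:
After 1 (seek(-2, CUR)): offset=0
After 2 (read(3)): returned '0GI', offset=3
After 3 (seek(15, SET)): offset=15
After 4 (read(7)): returned 'E', offset=16
After 5 (read(6)): returned '', offset=16
After 6 (tell()): offset=16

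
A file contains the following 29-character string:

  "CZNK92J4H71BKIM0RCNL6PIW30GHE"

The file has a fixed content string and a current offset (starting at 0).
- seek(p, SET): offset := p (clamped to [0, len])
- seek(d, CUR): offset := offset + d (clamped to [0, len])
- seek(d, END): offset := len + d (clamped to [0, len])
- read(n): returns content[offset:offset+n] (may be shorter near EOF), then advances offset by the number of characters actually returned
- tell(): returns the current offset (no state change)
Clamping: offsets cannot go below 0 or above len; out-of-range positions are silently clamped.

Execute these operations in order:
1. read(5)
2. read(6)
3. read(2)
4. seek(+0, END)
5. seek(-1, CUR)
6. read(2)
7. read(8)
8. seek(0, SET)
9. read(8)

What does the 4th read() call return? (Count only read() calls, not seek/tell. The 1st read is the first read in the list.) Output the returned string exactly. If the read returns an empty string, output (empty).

Answer: E

Derivation:
After 1 (read(5)): returned 'CZNK9', offset=5
After 2 (read(6)): returned '2J4H71', offset=11
After 3 (read(2)): returned 'BK', offset=13
After 4 (seek(+0, END)): offset=29
After 5 (seek(-1, CUR)): offset=28
After 6 (read(2)): returned 'E', offset=29
After 7 (read(8)): returned '', offset=29
After 8 (seek(0, SET)): offset=0
After 9 (read(8)): returned 'CZNK92J4', offset=8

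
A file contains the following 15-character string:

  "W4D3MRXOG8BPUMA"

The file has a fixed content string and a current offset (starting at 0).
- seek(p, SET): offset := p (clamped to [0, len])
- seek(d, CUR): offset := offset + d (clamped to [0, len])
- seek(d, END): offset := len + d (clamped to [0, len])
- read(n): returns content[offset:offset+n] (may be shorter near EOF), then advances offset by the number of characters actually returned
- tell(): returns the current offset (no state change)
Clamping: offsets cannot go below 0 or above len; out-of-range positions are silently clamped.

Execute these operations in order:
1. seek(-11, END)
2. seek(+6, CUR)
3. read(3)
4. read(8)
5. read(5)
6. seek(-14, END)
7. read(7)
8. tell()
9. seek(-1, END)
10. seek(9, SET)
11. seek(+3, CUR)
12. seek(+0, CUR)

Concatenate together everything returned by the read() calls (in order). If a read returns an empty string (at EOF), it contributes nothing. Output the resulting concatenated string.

Answer: BPUMA4D3MRXO

Derivation:
After 1 (seek(-11, END)): offset=4
After 2 (seek(+6, CUR)): offset=10
After 3 (read(3)): returned 'BPU', offset=13
After 4 (read(8)): returned 'MA', offset=15
After 5 (read(5)): returned '', offset=15
After 6 (seek(-14, END)): offset=1
After 7 (read(7)): returned '4D3MRXO', offset=8
After 8 (tell()): offset=8
After 9 (seek(-1, END)): offset=14
After 10 (seek(9, SET)): offset=9
After 11 (seek(+3, CUR)): offset=12
After 12 (seek(+0, CUR)): offset=12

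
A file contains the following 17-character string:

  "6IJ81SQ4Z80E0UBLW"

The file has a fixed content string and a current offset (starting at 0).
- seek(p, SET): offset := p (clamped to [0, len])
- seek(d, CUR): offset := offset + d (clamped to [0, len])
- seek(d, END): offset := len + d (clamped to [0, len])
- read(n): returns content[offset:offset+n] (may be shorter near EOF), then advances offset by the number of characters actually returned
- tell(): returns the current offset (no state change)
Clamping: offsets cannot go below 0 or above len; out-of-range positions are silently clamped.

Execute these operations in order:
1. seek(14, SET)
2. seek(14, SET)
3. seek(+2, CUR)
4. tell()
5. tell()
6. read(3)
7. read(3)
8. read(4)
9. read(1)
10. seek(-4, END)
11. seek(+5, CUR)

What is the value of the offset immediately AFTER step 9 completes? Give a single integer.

After 1 (seek(14, SET)): offset=14
After 2 (seek(14, SET)): offset=14
After 3 (seek(+2, CUR)): offset=16
After 4 (tell()): offset=16
After 5 (tell()): offset=16
After 6 (read(3)): returned 'W', offset=17
After 7 (read(3)): returned '', offset=17
After 8 (read(4)): returned '', offset=17
After 9 (read(1)): returned '', offset=17

Answer: 17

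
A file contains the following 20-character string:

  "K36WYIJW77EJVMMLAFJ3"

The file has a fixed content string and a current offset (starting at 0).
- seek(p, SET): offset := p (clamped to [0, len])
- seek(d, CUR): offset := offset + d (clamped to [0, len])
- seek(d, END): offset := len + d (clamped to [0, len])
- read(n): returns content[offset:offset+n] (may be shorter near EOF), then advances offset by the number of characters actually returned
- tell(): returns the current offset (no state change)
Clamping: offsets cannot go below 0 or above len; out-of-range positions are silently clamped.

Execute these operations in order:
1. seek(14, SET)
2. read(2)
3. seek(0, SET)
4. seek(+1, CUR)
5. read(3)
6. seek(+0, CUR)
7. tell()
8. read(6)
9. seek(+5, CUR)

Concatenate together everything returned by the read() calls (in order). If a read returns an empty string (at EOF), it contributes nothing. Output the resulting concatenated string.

After 1 (seek(14, SET)): offset=14
After 2 (read(2)): returned 'ML', offset=16
After 3 (seek(0, SET)): offset=0
After 4 (seek(+1, CUR)): offset=1
After 5 (read(3)): returned '36W', offset=4
After 6 (seek(+0, CUR)): offset=4
After 7 (tell()): offset=4
After 8 (read(6)): returned 'YIJW77', offset=10
After 9 (seek(+5, CUR)): offset=15

Answer: ML36WYIJW77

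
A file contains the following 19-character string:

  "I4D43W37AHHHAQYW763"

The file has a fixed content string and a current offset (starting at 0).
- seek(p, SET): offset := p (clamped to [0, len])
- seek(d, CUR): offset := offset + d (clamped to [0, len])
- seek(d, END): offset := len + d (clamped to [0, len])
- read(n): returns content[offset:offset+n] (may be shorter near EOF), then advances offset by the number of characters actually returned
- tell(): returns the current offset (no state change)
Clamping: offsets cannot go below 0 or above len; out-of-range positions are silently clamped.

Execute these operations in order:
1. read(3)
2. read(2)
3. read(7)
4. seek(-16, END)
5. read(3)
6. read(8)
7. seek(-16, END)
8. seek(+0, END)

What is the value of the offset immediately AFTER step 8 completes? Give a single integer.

After 1 (read(3)): returned 'I4D', offset=3
After 2 (read(2)): returned '43', offset=5
After 3 (read(7)): returned 'W37AHHH', offset=12
After 4 (seek(-16, END)): offset=3
After 5 (read(3)): returned '43W', offset=6
After 6 (read(8)): returned '37AHHHAQ', offset=14
After 7 (seek(-16, END)): offset=3
After 8 (seek(+0, END)): offset=19

Answer: 19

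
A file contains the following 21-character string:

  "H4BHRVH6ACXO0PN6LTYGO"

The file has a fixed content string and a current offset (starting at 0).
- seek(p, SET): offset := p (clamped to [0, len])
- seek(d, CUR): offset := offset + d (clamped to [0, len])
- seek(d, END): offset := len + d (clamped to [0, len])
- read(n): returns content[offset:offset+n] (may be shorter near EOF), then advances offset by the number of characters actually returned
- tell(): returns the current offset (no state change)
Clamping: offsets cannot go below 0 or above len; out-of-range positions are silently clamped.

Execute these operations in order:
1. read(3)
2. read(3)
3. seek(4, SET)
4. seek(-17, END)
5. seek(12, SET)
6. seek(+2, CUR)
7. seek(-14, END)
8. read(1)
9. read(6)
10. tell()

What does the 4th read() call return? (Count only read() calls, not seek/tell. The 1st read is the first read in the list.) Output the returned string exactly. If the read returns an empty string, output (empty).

After 1 (read(3)): returned 'H4B', offset=3
After 2 (read(3)): returned 'HRV', offset=6
After 3 (seek(4, SET)): offset=4
After 4 (seek(-17, END)): offset=4
After 5 (seek(12, SET)): offset=12
After 6 (seek(+2, CUR)): offset=14
After 7 (seek(-14, END)): offset=7
After 8 (read(1)): returned '6', offset=8
After 9 (read(6)): returned 'ACXO0P', offset=14
After 10 (tell()): offset=14

Answer: ACXO0P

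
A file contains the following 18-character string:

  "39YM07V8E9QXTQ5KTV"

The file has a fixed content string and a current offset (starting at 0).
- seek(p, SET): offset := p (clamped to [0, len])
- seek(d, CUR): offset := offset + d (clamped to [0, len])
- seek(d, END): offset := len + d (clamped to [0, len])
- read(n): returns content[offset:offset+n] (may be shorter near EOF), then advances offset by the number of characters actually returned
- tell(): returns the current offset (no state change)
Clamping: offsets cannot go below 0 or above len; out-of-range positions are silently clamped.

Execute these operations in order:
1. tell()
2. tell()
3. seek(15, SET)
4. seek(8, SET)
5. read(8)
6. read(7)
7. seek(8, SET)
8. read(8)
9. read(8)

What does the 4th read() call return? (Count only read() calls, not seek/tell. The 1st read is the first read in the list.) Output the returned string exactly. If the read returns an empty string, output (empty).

After 1 (tell()): offset=0
After 2 (tell()): offset=0
After 3 (seek(15, SET)): offset=15
After 4 (seek(8, SET)): offset=8
After 5 (read(8)): returned 'E9QXTQ5K', offset=16
After 6 (read(7)): returned 'TV', offset=18
After 7 (seek(8, SET)): offset=8
After 8 (read(8)): returned 'E9QXTQ5K', offset=16
After 9 (read(8)): returned 'TV', offset=18

Answer: TV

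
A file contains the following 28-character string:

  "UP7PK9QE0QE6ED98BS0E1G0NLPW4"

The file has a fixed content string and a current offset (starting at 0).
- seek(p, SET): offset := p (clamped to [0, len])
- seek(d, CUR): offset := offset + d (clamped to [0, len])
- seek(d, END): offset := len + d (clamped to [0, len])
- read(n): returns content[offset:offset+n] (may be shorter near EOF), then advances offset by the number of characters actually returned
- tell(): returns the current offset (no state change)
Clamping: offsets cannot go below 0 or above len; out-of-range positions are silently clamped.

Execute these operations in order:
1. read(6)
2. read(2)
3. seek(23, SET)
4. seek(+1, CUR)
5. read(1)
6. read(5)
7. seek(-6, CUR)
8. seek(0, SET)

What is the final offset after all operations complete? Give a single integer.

Answer: 0

Derivation:
After 1 (read(6)): returned 'UP7PK9', offset=6
After 2 (read(2)): returned 'QE', offset=8
After 3 (seek(23, SET)): offset=23
After 4 (seek(+1, CUR)): offset=24
After 5 (read(1)): returned 'L', offset=25
After 6 (read(5)): returned 'PW4', offset=28
After 7 (seek(-6, CUR)): offset=22
After 8 (seek(0, SET)): offset=0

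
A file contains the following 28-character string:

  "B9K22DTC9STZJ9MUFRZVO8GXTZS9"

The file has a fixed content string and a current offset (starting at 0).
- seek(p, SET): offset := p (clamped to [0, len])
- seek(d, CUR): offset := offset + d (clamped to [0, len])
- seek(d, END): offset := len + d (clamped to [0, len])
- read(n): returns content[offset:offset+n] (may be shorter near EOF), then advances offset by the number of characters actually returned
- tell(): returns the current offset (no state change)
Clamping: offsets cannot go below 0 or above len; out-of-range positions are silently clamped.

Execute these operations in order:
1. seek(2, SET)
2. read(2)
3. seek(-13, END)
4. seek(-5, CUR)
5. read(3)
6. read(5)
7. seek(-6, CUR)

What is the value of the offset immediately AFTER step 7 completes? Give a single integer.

After 1 (seek(2, SET)): offset=2
After 2 (read(2)): returned 'K2', offset=4
After 3 (seek(-13, END)): offset=15
After 4 (seek(-5, CUR)): offset=10
After 5 (read(3)): returned 'TZJ', offset=13
After 6 (read(5)): returned '9MUFR', offset=18
After 7 (seek(-6, CUR)): offset=12

Answer: 12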